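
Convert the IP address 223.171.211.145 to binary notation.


223 = 11011111
171 = 10101011
211 = 11010011
145 = 10010001
Binary: 11011111.10101011.11010011.10010001


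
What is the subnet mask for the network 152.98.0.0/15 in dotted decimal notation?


/15 means 15 network bits, 17 host bits
Binary: 11111111111111100000000000000000
Mask: 255.254.0.0


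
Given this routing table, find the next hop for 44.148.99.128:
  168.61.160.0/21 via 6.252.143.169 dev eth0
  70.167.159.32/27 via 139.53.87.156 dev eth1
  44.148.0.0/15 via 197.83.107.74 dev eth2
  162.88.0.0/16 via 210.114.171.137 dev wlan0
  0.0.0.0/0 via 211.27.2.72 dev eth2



Longest prefix match for 44.148.99.128:
  /21 168.61.160.0: no
  /27 70.167.159.32: no
  /15 44.148.0.0: MATCH
  /16 162.88.0.0: no
  /0 0.0.0.0: MATCH
Selected: next-hop 197.83.107.74 via eth2 (matched /15)


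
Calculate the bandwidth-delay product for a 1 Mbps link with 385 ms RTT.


BDP = bandwidth * RTT
= 1 Mbps * 385 ms
= 1 * 1e6 * 385 / 1000 bits
= 385000 bits
= 48125 bytes
= 46.9971 KB
BDP = 385000 bits (48125 bytes)


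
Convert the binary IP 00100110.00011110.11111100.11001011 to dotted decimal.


00100110 = 38
00011110 = 30
11111100 = 252
11001011 = 203
IP: 38.30.252.203


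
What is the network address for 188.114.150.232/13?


IP:   10111100.01110010.10010110.11101000
Mask: 11111111.11111000.00000000.00000000
AND operation:
Net:  10111100.01110000.00000000.00000000
Network: 188.112.0.0/13


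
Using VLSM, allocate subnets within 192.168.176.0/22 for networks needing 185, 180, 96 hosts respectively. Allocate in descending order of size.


185 hosts -> /24 (254 usable): 192.168.176.0/24
180 hosts -> /24 (254 usable): 192.168.177.0/24
96 hosts -> /25 (126 usable): 192.168.178.0/25
Allocation: 192.168.176.0/24 (185 hosts, 254 usable); 192.168.177.0/24 (180 hosts, 254 usable); 192.168.178.0/25 (96 hosts, 126 usable)


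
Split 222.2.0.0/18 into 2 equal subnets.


New prefix = 18 + 1 = 19
Each subnet has 8192 addresses
  222.2.0.0/19
  222.2.32.0/19
Subnets: 222.2.0.0/19, 222.2.32.0/19


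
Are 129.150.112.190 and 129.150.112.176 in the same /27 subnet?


Mask: 255.255.255.224
129.150.112.190 AND mask = 129.150.112.160
129.150.112.176 AND mask = 129.150.112.160
Yes, same subnet (129.150.112.160)


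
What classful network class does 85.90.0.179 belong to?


First octet: 85
Binary: 01010101
0xxxxxxx -> Class A (1-126)
Class A, default mask 255.0.0.0 (/8)


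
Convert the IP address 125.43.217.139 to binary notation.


125 = 01111101
43 = 00101011
217 = 11011001
139 = 10001011
Binary: 01111101.00101011.11011001.10001011


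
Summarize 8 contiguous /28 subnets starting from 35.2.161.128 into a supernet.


Original prefix: /28
Number of subnets: 8 = 2^3
New prefix = 28 - 3 = 25
Supernet: 35.2.161.128/25


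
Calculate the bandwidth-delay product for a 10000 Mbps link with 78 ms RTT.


BDP = bandwidth * RTT
= 10000 Mbps * 78 ms
= 10000 * 1e6 * 78 / 1000 bits
= 780000000 bits
= 97500000 bytes
= 95214.8438 KB
BDP = 780000000 bits (97500000 bytes)


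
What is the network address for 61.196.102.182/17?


IP:   00111101.11000100.01100110.10110110
Mask: 11111111.11111111.10000000.00000000
AND operation:
Net:  00111101.11000100.00000000.00000000
Network: 61.196.0.0/17


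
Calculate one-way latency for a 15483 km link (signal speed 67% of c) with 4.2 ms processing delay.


Speed = 0.67 * 3e5 km/s = 201000 km/s
Propagation delay = 15483 / 201000 = 0.077 s = 77.0299 ms
Processing delay = 4.2 ms
Total one-way latency = 81.2299 ms


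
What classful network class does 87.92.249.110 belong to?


First octet: 87
Binary: 01010111
0xxxxxxx -> Class A (1-126)
Class A, default mask 255.0.0.0 (/8)


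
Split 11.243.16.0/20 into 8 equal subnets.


New prefix = 20 + 3 = 23
Each subnet has 512 addresses
  11.243.16.0/23
  11.243.18.0/23
  11.243.20.0/23
  11.243.22.0/23
  11.243.24.0/23
  11.243.26.0/23
  11.243.28.0/23
  11.243.30.0/23
Subnets: 11.243.16.0/23, 11.243.18.0/23, 11.243.20.0/23, 11.243.22.0/23, 11.243.24.0/23, 11.243.26.0/23, 11.243.28.0/23, 11.243.30.0/23


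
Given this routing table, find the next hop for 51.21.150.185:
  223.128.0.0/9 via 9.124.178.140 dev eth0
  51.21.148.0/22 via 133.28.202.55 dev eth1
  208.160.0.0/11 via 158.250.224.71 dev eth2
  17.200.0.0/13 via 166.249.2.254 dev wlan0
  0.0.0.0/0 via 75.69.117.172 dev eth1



Longest prefix match for 51.21.150.185:
  /9 223.128.0.0: no
  /22 51.21.148.0: MATCH
  /11 208.160.0.0: no
  /13 17.200.0.0: no
  /0 0.0.0.0: MATCH
Selected: next-hop 133.28.202.55 via eth1 (matched /22)


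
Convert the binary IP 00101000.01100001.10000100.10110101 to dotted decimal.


00101000 = 40
01100001 = 97
10000100 = 132
10110101 = 181
IP: 40.97.132.181


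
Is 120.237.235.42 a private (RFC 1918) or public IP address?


RFC 1918 private ranges:
  10.0.0.0/8 (10.0.0.0 - 10.255.255.255)
  172.16.0.0/12 (172.16.0.0 - 172.31.255.255)
  192.168.0.0/16 (192.168.0.0 - 192.168.255.255)
Public (not in any RFC 1918 range)


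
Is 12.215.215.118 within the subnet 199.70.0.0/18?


Subnet network: 199.70.0.0
Test IP AND mask: 12.215.192.0
No, 12.215.215.118 is not in 199.70.0.0/18


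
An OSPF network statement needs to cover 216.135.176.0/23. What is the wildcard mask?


Subnet mask: 255.255.254.0
Wildcard = 255.255.255.255 - subnet mask
255 - 255 = 0
255 - 255 = 0
255 - 254 = 1
255 - 0 = 255
Wildcard: 0.0.1.255


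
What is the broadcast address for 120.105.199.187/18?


Network: 120.105.192.0/18
Host bits = 14
Set all host bits to 1:
Broadcast: 120.105.255.255


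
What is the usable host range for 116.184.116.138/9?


Network: 116.128.0.0
Broadcast: 116.255.255.255
First usable = network + 1
Last usable = broadcast - 1
Range: 116.128.0.1 to 116.255.255.254


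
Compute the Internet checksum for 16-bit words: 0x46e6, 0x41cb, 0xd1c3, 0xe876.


Sum all words (with carry folding):
+ 0x46e6 = 0x46e6
+ 0x41cb = 0x88b1
+ 0xd1c3 = 0x5a75
+ 0xe876 = 0x42ec
One's complement: ~0x42ec
Checksum = 0xbd13


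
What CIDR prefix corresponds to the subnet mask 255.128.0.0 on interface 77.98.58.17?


Binary: 11111111.10000000.00000000.00000000
Count leading 1s
Prefix: /9


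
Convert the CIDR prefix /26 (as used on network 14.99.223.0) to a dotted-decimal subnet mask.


/26 means 26 network bits, 6 host bits
Binary: 11111111111111111111111111000000
Mask: 255.255.255.192


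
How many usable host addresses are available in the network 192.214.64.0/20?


Host bits = 32 - 20 = 12
Total addresses = 2^12 = 4096
Usable = total - 2 (network and broadcast)
Usable hosts: 4094


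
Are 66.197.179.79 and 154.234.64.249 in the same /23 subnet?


Mask: 255.255.254.0
66.197.179.79 AND mask = 66.197.178.0
154.234.64.249 AND mask = 154.234.64.0
No, different subnets (66.197.178.0 vs 154.234.64.0)


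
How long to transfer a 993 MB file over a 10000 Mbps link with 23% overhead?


Effective throughput = 10000 * (1 - 23/100) = 7700 Mbps
File size in Mb = 993 * 8 = 7944 Mb
Time = 7944 / 7700
Time = 1.0317 seconds


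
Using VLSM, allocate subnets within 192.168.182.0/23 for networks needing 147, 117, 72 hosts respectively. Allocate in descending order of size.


147 hosts -> /24 (254 usable): 192.168.182.0/24
117 hosts -> /25 (126 usable): 192.168.183.0/25
72 hosts -> /25 (126 usable): 192.168.183.128/25
Allocation: 192.168.182.0/24 (147 hosts, 254 usable); 192.168.183.0/25 (117 hosts, 126 usable); 192.168.183.128/25 (72 hosts, 126 usable)


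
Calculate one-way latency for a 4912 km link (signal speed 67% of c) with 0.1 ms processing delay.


Speed = 0.67 * 3e5 km/s = 201000 km/s
Propagation delay = 4912 / 201000 = 0.0244 s = 24.4378 ms
Processing delay = 0.1 ms
Total one-way latency = 24.5378 ms


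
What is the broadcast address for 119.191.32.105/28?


Network: 119.191.32.96/28
Host bits = 4
Set all host bits to 1:
Broadcast: 119.191.32.111


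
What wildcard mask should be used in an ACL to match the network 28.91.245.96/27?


Subnet mask: 255.255.255.224
Wildcard = 255.255.255.255 - subnet mask
255 - 255 = 0
255 - 255 = 0
255 - 255 = 0
255 - 224 = 31
Wildcard: 0.0.0.31


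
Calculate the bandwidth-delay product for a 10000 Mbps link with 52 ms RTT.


BDP = bandwidth * RTT
= 10000 Mbps * 52 ms
= 10000 * 1e6 * 52 / 1000 bits
= 520000000 bits
= 65000000 bytes
= 63476.5625 KB
BDP = 520000000 bits (65000000 bytes)


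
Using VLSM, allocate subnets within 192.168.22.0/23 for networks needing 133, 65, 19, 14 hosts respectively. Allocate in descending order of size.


133 hosts -> /24 (254 usable): 192.168.22.0/24
65 hosts -> /25 (126 usable): 192.168.23.0/25
19 hosts -> /27 (30 usable): 192.168.23.128/27
14 hosts -> /28 (14 usable): 192.168.23.160/28
Allocation: 192.168.22.0/24 (133 hosts, 254 usable); 192.168.23.0/25 (65 hosts, 126 usable); 192.168.23.128/27 (19 hosts, 30 usable); 192.168.23.160/28 (14 hosts, 14 usable)


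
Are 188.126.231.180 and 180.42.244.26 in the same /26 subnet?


Mask: 255.255.255.192
188.126.231.180 AND mask = 188.126.231.128
180.42.244.26 AND mask = 180.42.244.0
No, different subnets (188.126.231.128 vs 180.42.244.0)


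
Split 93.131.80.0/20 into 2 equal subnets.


New prefix = 20 + 1 = 21
Each subnet has 2048 addresses
  93.131.80.0/21
  93.131.88.0/21
Subnets: 93.131.80.0/21, 93.131.88.0/21


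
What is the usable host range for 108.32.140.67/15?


Network: 108.32.0.0
Broadcast: 108.33.255.255
First usable = network + 1
Last usable = broadcast - 1
Range: 108.32.0.1 to 108.33.255.254


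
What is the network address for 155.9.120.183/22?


IP:   10011011.00001001.01111000.10110111
Mask: 11111111.11111111.11111100.00000000
AND operation:
Net:  10011011.00001001.01111000.00000000
Network: 155.9.120.0/22


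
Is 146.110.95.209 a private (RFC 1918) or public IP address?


RFC 1918 private ranges:
  10.0.0.0/8 (10.0.0.0 - 10.255.255.255)
  172.16.0.0/12 (172.16.0.0 - 172.31.255.255)
  192.168.0.0/16 (192.168.0.0 - 192.168.255.255)
Public (not in any RFC 1918 range)


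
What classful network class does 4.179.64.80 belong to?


First octet: 4
Binary: 00000100
0xxxxxxx -> Class A (1-126)
Class A, default mask 255.0.0.0 (/8)


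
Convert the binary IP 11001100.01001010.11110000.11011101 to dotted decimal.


11001100 = 204
01001010 = 74
11110000 = 240
11011101 = 221
IP: 204.74.240.221


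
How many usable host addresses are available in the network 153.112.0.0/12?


Host bits = 32 - 12 = 20
Total addresses = 2^20 = 1048576
Usable = total - 2 (network and broadcast)
Usable hosts: 1048574


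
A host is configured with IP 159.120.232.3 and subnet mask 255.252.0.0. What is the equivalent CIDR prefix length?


Binary: 11111111.11111100.00000000.00000000
Count leading 1s
Prefix: /14


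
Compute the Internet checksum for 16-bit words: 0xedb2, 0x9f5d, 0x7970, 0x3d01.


Sum all words (with carry folding):
+ 0xedb2 = 0xedb2
+ 0x9f5d = 0x8d10
+ 0x7970 = 0x0681
+ 0x3d01 = 0x4382
One's complement: ~0x4382
Checksum = 0xbc7d


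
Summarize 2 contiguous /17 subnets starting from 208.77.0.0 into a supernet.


Original prefix: /17
Number of subnets: 2 = 2^1
New prefix = 17 - 1 = 16
Supernet: 208.77.0.0/16


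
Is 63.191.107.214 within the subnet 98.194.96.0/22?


Subnet network: 98.194.96.0
Test IP AND mask: 63.191.104.0
No, 63.191.107.214 is not in 98.194.96.0/22


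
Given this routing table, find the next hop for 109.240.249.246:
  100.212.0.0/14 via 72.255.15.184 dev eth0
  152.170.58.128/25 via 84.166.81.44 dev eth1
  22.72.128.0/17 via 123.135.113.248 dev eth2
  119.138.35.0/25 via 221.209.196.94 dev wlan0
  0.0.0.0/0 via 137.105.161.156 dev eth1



Longest prefix match for 109.240.249.246:
  /14 100.212.0.0: no
  /25 152.170.58.128: no
  /17 22.72.128.0: no
  /25 119.138.35.0: no
  /0 0.0.0.0: MATCH
Selected: next-hop 137.105.161.156 via eth1 (matched /0)


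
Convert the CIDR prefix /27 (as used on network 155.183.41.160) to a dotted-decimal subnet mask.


/27 means 27 network bits, 5 host bits
Binary: 11111111111111111111111111100000
Mask: 255.255.255.224


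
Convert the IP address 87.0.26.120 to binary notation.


87 = 01010111
0 = 00000000
26 = 00011010
120 = 01111000
Binary: 01010111.00000000.00011010.01111000


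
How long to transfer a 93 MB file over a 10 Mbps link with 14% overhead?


Effective throughput = 10 * (1 - 14/100) = 8.6 Mbps
File size in Mb = 93 * 8 = 744 Mb
Time = 744 / 8.6
Time = 86.5116 seconds


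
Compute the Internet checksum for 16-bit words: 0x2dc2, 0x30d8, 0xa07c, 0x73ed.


Sum all words (with carry folding):
+ 0x2dc2 = 0x2dc2
+ 0x30d8 = 0x5e9a
+ 0xa07c = 0xff16
+ 0x73ed = 0x7304
One's complement: ~0x7304
Checksum = 0x8cfb


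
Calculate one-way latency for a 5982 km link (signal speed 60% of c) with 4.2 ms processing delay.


Speed = 0.6 * 3e5 km/s = 180000 km/s
Propagation delay = 5982 / 180000 = 0.0332 s = 33.2333 ms
Processing delay = 4.2 ms
Total one-way latency = 37.4333 ms


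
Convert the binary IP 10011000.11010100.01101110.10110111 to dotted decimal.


10011000 = 152
11010100 = 212
01101110 = 110
10110111 = 183
IP: 152.212.110.183


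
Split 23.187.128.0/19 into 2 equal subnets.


New prefix = 19 + 1 = 20
Each subnet has 4096 addresses
  23.187.128.0/20
  23.187.144.0/20
Subnets: 23.187.128.0/20, 23.187.144.0/20


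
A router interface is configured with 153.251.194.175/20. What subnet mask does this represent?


/20 means 20 network bits, 12 host bits
Binary: 11111111111111111111000000000000
Mask: 255.255.240.0


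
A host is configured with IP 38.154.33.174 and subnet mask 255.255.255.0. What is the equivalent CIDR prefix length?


Binary: 11111111.11111111.11111111.00000000
Count leading 1s
Prefix: /24


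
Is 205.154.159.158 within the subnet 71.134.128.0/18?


Subnet network: 71.134.128.0
Test IP AND mask: 205.154.128.0
No, 205.154.159.158 is not in 71.134.128.0/18


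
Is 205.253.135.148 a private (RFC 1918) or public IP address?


RFC 1918 private ranges:
  10.0.0.0/8 (10.0.0.0 - 10.255.255.255)
  172.16.0.0/12 (172.16.0.0 - 172.31.255.255)
  192.168.0.0/16 (192.168.0.0 - 192.168.255.255)
Public (not in any RFC 1918 range)


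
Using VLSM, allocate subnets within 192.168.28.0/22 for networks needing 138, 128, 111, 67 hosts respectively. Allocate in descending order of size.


138 hosts -> /24 (254 usable): 192.168.28.0/24
128 hosts -> /24 (254 usable): 192.168.29.0/24
111 hosts -> /25 (126 usable): 192.168.30.0/25
67 hosts -> /25 (126 usable): 192.168.30.128/25
Allocation: 192.168.28.0/24 (138 hosts, 254 usable); 192.168.29.0/24 (128 hosts, 254 usable); 192.168.30.0/25 (111 hosts, 126 usable); 192.168.30.128/25 (67 hosts, 126 usable)


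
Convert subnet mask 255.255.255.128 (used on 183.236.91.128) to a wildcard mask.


Subnet mask: 255.255.255.128
Wildcard = 255.255.255.255 - subnet mask
255 - 255 = 0
255 - 255 = 0
255 - 255 = 0
255 - 128 = 127
Wildcard: 0.0.0.127


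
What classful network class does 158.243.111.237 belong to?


First octet: 158
Binary: 10011110
10xxxxxx -> Class B (128-191)
Class B, default mask 255.255.0.0 (/16)


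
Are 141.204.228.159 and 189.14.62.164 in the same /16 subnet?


Mask: 255.255.0.0
141.204.228.159 AND mask = 141.204.0.0
189.14.62.164 AND mask = 189.14.0.0
No, different subnets (141.204.0.0 vs 189.14.0.0)


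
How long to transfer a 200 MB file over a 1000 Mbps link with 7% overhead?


Effective throughput = 1000 * (1 - 7/100) = 930.0 Mbps
File size in Mb = 200 * 8 = 1600 Mb
Time = 1600 / 930.0
Time = 1.7204 seconds


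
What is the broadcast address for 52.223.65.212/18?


Network: 52.223.64.0/18
Host bits = 14
Set all host bits to 1:
Broadcast: 52.223.127.255


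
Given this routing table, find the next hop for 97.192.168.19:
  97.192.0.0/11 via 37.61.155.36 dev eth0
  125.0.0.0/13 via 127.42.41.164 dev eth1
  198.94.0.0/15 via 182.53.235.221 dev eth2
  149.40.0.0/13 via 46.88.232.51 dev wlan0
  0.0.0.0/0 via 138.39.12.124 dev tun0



Longest prefix match for 97.192.168.19:
  /11 97.192.0.0: MATCH
  /13 125.0.0.0: no
  /15 198.94.0.0: no
  /13 149.40.0.0: no
  /0 0.0.0.0: MATCH
Selected: next-hop 37.61.155.36 via eth0 (matched /11)


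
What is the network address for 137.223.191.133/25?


IP:   10001001.11011111.10111111.10000101
Mask: 11111111.11111111.11111111.10000000
AND operation:
Net:  10001001.11011111.10111111.10000000
Network: 137.223.191.128/25


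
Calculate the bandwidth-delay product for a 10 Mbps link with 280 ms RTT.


BDP = bandwidth * RTT
= 10 Mbps * 280 ms
= 10 * 1e6 * 280 / 1000 bits
= 2800000 bits
= 350000 bytes
= 341.7969 KB
BDP = 2800000 bits (350000 bytes)


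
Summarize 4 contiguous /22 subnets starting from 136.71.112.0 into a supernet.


Original prefix: /22
Number of subnets: 4 = 2^2
New prefix = 22 - 2 = 20
Supernet: 136.71.112.0/20


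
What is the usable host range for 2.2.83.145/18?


Network: 2.2.64.0
Broadcast: 2.2.127.255
First usable = network + 1
Last usable = broadcast - 1
Range: 2.2.64.1 to 2.2.127.254


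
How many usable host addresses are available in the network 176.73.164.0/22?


Host bits = 32 - 22 = 10
Total addresses = 2^10 = 1024
Usable = total - 2 (network and broadcast)
Usable hosts: 1022


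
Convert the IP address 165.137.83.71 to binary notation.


165 = 10100101
137 = 10001001
83 = 01010011
71 = 01000111
Binary: 10100101.10001001.01010011.01000111


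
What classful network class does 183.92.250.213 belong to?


First octet: 183
Binary: 10110111
10xxxxxx -> Class B (128-191)
Class B, default mask 255.255.0.0 (/16)


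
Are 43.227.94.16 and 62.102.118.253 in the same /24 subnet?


Mask: 255.255.255.0
43.227.94.16 AND mask = 43.227.94.0
62.102.118.253 AND mask = 62.102.118.0
No, different subnets (43.227.94.0 vs 62.102.118.0)


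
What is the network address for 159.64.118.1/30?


IP:   10011111.01000000.01110110.00000001
Mask: 11111111.11111111.11111111.11111100
AND operation:
Net:  10011111.01000000.01110110.00000000
Network: 159.64.118.0/30


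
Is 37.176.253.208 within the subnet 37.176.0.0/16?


Subnet network: 37.176.0.0
Test IP AND mask: 37.176.0.0
Yes, 37.176.253.208 is in 37.176.0.0/16


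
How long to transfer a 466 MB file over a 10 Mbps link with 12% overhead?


Effective throughput = 10 * (1 - 12/100) = 8.8 Mbps
File size in Mb = 466 * 8 = 3728 Mb
Time = 3728 / 8.8
Time = 423.6364 seconds


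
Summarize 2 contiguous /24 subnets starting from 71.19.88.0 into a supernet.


Original prefix: /24
Number of subnets: 2 = 2^1
New prefix = 24 - 1 = 23
Supernet: 71.19.88.0/23


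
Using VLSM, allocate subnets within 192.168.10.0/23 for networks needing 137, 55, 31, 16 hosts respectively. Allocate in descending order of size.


137 hosts -> /24 (254 usable): 192.168.10.0/24
55 hosts -> /26 (62 usable): 192.168.11.0/26
31 hosts -> /26 (62 usable): 192.168.11.64/26
16 hosts -> /27 (30 usable): 192.168.11.128/27
Allocation: 192.168.10.0/24 (137 hosts, 254 usable); 192.168.11.0/26 (55 hosts, 62 usable); 192.168.11.64/26 (31 hosts, 62 usable); 192.168.11.128/27 (16 hosts, 30 usable)


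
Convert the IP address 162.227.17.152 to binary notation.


162 = 10100010
227 = 11100011
17 = 00010001
152 = 10011000
Binary: 10100010.11100011.00010001.10011000


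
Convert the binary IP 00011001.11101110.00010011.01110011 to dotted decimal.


00011001 = 25
11101110 = 238
00010011 = 19
01110011 = 115
IP: 25.238.19.115


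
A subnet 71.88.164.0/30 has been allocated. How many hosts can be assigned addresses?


Host bits = 32 - 30 = 2
Total addresses = 2^2 = 4
Usable = total - 2 (network and broadcast)
Usable hosts: 2


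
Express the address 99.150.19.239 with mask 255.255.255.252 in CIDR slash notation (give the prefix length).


Binary: 11111111.11111111.11111111.11111100
Count leading 1s
Prefix: /30


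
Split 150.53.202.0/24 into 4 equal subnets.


New prefix = 24 + 2 = 26
Each subnet has 64 addresses
  150.53.202.0/26
  150.53.202.64/26
  150.53.202.128/26
  150.53.202.192/26
Subnets: 150.53.202.0/26, 150.53.202.64/26, 150.53.202.128/26, 150.53.202.192/26


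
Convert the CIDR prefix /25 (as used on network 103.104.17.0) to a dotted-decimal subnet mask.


/25 means 25 network bits, 7 host bits
Binary: 11111111111111111111111110000000
Mask: 255.255.255.128


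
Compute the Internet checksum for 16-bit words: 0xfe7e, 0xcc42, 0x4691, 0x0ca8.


Sum all words (with carry folding):
+ 0xfe7e = 0xfe7e
+ 0xcc42 = 0xcac1
+ 0x4691 = 0x1153
+ 0x0ca8 = 0x1dfb
One's complement: ~0x1dfb
Checksum = 0xe204


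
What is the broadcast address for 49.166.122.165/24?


Network: 49.166.122.0/24
Host bits = 8
Set all host bits to 1:
Broadcast: 49.166.122.255


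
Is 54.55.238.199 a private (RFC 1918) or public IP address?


RFC 1918 private ranges:
  10.0.0.0/8 (10.0.0.0 - 10.255.255.255)
  172.16.0.0/12 (172.16.0.0 - 172.31.255.255)
  192.168.0.0/16 (192.168.0.0 - 192.168.255.255)
Public (not in any RFC 1918 range)


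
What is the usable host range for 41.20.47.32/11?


Network: 41.0.0.0
Broadcast: 41.31.255.255
First usable = network + 1
Last usable = broadcast - 1
Range: 41.0.0.1 to 41.31.255.254


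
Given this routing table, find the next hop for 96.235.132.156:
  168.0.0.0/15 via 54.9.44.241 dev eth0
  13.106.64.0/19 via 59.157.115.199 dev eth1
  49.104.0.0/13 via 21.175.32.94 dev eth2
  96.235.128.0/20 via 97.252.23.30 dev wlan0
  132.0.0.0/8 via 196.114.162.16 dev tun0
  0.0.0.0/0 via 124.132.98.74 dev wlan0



Longest prefix match for 96.235.132.156:
  /15 168.0.0.0: no
  /19 13.106.64.0: no
  /13 49.104.0.0: no
  /20 96.235.128.0: MATCH
  /8 132.0.0.0: no
  /0 0.0.0.0: MATCH
Selected: next-hop 97.252.23.30 via wlan0 (matched /20)


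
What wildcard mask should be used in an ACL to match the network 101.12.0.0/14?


Subnet mask: 255.252.0.0
Wildcard = 255.255.255.255 - subnet mask
255 - 255 = 0
255 - 252 = 3
255 - 0 = 255
255 - 0 = 255
Wildcard: 0.3.255.255


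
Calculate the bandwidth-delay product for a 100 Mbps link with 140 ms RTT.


BDP = bandwidth * RTT
= 100 Mbps * 140 ms
= 100 * 1e6 * 140 / 1000 bits
= 14000000 bits
= 1750000 bytes
= 1708.9844 KB
BDP = 14000000 bits (1750000 bytes)


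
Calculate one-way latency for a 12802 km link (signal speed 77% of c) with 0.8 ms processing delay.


Speed = 0.77 * 3e5 km/s = 231000 km/s
Propagation delay = 12802 / 231000 = 0.0554 s = 55.4199 ms
Processing delay = 0.8 ms
Total one-way latency = 56.2199 ms


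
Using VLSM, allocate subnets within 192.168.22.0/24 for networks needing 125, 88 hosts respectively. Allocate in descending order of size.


125 hosts -> /25 (126 usable): 192.168.22.0/25
88 hosts -> /25 (126 usable): 192.168.22.128/25
Allocation: 192.168.22.0/25 (125 hosts, 126 usable); 192.168.22.128/25 (88 hosts, 126 usable)


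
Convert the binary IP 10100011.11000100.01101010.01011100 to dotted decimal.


10100011 = 163
11000100 = 196
01101010 = 106
01011100 = 92
IP: 163.196.106.92


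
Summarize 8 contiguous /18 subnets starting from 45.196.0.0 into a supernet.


Original prefix: /18
Number of subnets: 8 = 2^3
New prefix = 18 - 3 = 15
Supernet: 45.196.0.0/15


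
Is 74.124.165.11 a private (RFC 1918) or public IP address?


RFC 1918 private ranges:
  10.0.0.0/8 (10.0.0.0 - 10.255.255.255)
  172.16.0.0/12 (172.16.0.0 - 172.31.255.255)
  192.168.0.0/16 (192.168.0.0 - 192.168.255.255)
Public (not in any RFC 1918 range)


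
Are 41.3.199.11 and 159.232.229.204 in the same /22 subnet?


Mask: 255.255.252.0
41.3.199.11 AND mask = 41.3.196.0
159.232.229.204 AND mask = 159.232.228.0
No, different subnets (41.3.196.0 vs 159.232.228.0)


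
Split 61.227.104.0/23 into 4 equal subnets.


New prefix = 23 + 2 = 25
Each subnet has 128 addresses
  61.227.104.0/25
  61.227.104.128/25
  61.227.105.0/25
  61.227.105.128/25
Subnets: 61.227.104.0/25, 61.227.104.128/25, 61.227.105.0/25, 61.227.105.128/25


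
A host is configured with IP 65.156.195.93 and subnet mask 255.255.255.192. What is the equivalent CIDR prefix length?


Binary: 11111111.11111111.11111111.11000000
Count leading 1s
Prefix: /26


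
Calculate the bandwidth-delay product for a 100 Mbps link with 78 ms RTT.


BDP = bandwidth * RTT
= 100 Mbps * 78 ms
= 100 * 1e6 * 78 / 1000 bits
= 7800000 bits
= 975000 bytes
= 952.1484 KB
BDP = 7800000 bits (975000 bytes)


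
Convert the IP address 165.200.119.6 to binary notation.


165 = 10100101
200 = 11001000
119 = 01110111
6 = 00000110
Binary: 10100101.11001000.01110111.00000110


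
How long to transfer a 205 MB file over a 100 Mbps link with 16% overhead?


Effective throughput = 100 * (1 - 16/100) = 84 Mbps
File size in Mb = 205 * 8 = 1640 Mb
Time = 1640 / 84
Time = 19.5238 seconds


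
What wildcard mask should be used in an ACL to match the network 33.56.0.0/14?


Subnet mask: 255.252.0.0
Wildcard = 255.255.255.255 - subnet mask
255 - 255 = 0
255 - 252 = 3
255 - 0 = 255
255 - 0 = 255
Wildcard: 0.3.255.255


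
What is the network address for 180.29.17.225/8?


IP:   10110100.00011101.00010001.11100001
Mask: 11111111.00000000.00000000.00000000
AND operation:
Net:  10110100.00000000.00000000.00000000
Network: 180.0.0.0/8


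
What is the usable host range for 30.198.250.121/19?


Network: 30.198.224.0
Broadcast: 30.198.255.255
First usable = network + 1
Last usable = broadcast - 1
Range: 30.198.224.1 to 30.198.255.254


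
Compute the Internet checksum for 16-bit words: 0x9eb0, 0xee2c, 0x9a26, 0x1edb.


Sum all words (with carry folding):
+ 0x9eb0 = 0x9eb0
+ 0xee2c = 0x8cdd
+ 0x9a26 = 0x2704
+ 0x1edb = 0x45df
One's complement: ~0x45df
Checksum = 0xba20


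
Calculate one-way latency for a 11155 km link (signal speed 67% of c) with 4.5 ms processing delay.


Speed = 0.67 * 3e5 km/s = 201000 km/s
Propagation delay = 11155 / 201000 = 0.0555 s = 55.4975 ms
Processing delay = 4.5 ms
Total one-way latency = 59.9975 ms


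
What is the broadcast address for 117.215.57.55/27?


Network: 117.215.57.32/27
Host bits = 5
Set all host bits to 1:
Broadcast: 117.215.57.63


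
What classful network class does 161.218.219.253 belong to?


First octet: 161
Binary: 10100001
10xxxxxx -> Class B (128-191)
Class B, default mask 255.255.0.0 (/16)


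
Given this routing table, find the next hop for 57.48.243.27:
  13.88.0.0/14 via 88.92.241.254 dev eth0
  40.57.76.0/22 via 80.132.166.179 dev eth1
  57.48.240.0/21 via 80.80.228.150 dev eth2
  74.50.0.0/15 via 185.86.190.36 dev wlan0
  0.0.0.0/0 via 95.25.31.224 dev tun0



Longest prefix match for 57.48.243.27:
  /14 13.88.0.0: no
  /22 40.57.76.0: no
  /21 57.48.240.0: MATCH
  /15 74.50.0.0: no
  /0 0.0.0.0: MATCH
Selected: next-hop 80.80.228.150 via eth2 (matched /21)


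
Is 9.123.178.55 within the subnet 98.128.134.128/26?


Subnet network: 98.128.134.128
Test IP AND mask: 9.123.178.0
No, 9.123.178.55 is not in 98.128.134.128/26


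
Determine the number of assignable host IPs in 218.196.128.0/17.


Host bits = 32 - 17 = 15
Total addresses = 2^15 = 32768
Usable = total - 2 (network and broadcast)
Usable hosts: 32766


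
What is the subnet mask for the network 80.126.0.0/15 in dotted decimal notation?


/15 means 15 network bits, 17 host bits
Binary: 11111111111111100000000000000000
Mask: 255.254.0.0


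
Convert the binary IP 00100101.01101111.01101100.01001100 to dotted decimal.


00100101 = 37
01101111 = 111
01101100 = 108
01001100 = 76
IP: 37.111.108.76


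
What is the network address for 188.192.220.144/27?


IP:   10111100.11000000.11011100.10010000
Mask: 11111111.11111111.11111111.11100000
AND operation:
Net:  10111100.11000000.11011100.10000000
Network: 188.192.220.128/27


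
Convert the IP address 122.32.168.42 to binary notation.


122 = 01111010
32 = 00100000
168 = 10101000
42 = 00101010
Binary: 01111010.00100000.10101000.00101010


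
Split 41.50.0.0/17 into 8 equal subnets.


New prefix = 17 + 3 = 20
Each subnet has 4096 addresses
  41.50.0.0/20
  41.50.16.0/20
  41.50.32.0/20
  41.50.48.0/20
  41.50.64.0/20
  41.50.80.0/20
  41.50.96.0/20
  41.50.112.0/20
Subnets: 41.50.0.0/20, 41.50.16.0/20, 41.50.32.0/20, 41.50.48.0/20, 41.50.64.0/20, 41.50.80.0/20, 41.50.96.0/20, 41.50.112.0/20


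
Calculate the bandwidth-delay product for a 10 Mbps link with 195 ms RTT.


BDP = bandwidth * RTT
= 10 Mbps * 195 ms
= 10 * 1e6 * 195 / 1000 bits
= 1950000 bits
= 243750 bytes
= 238.0371 KB
BDP = 1950000 bits (243750 bytes)


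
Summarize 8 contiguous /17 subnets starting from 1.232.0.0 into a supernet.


Original prefix: /17
Number of subnets: 8 = 2^3
New prefix = 17 - 3 = 14
Supernet: 1.232.0.0/14


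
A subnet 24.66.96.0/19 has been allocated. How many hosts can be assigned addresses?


Host bits = 32 - 19 = 13
Total addresses = 2^13 = 8192
Usable = total - 2 (network and broadcast)
Usable hosts: 8190


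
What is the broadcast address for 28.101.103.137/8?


Network: 28.0.0.0/8
Host bits = 24
Set all host bits to 1:
Broadcast: 28.255.255.255


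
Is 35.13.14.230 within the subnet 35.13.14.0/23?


Subnet network: 35.13.14.0
Test IP AND mask: 35.13.14.0
Yes, 35.13.14.230 is in 35.13.14.0/23


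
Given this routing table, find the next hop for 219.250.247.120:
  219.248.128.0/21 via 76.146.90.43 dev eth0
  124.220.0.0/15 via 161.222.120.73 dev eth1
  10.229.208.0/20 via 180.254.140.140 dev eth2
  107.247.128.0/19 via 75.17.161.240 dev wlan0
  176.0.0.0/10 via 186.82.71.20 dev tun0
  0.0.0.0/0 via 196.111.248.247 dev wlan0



Longest prefix match for 219.250.247.120:
  /21 219.248.128.0: no
  /15 124.220.0.0: no
  /20 10.229.208.0: no
  /19 107.247.128.0: no
  /10 176.0.0.0: no
  /0 0.0.0.0: MATCH
Selected: next-hop 196.111.248.247 via wlan0 (matched /0)


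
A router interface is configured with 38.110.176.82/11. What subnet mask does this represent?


/11 means 11 network bits, 21 host bits
Binary: 11111111111000000000000000000000
Mask: 255.224.0.0


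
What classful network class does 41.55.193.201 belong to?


First octet: 41
Binary: 00101001
0xxxxxxx -> Class A (1-126)
Class A, default mask 255.0.0.0 (/8)


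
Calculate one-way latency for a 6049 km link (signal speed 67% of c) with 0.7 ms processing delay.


Speed = 0.67 * 3e5 km/s = 201000 km/s
Propagation delay = 6049 / 201000 = 0.0301 s = 30.0945 ms
Processing delay = 0.7 ms
Total one-way latency = 30.7945 ms


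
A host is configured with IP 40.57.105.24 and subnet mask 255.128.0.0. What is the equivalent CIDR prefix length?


Binary: 11111111.10000000.00000000.00000000
Count leading 1s
Prefix: /9


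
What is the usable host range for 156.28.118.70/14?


Network: 156.28.0.0
Broadcast: 156.31.255.255
First usable = network + 1
Last usable = broadcast - 1
Range: 156.28.0.1 to 156.31.255.254


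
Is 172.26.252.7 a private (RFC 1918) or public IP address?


RFC 1918 private ranges:
  10.0.0.0/8 (10.0.0.0 - 10.255.255.255)
  172.16.0.0/12 (172.16.0.0 - 172.31.255.255)
  192.168.0.0/16 (192.168.0.0 - 192.168.255.255)
Private (in 172.16.0.0/12)


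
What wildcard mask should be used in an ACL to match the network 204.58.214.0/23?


Subnet mask: 255.255.254.0
Wildcard = 255.255.255.255 - subnet mask
255 - 255 = 0
255 - 255 = 0
255 - 254 = 1
255 - 0 = 255
Wildcard: 0.0.1.255


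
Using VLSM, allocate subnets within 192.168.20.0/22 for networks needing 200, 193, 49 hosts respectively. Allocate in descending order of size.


200 hosts -> /24 (254 usable): 192.168.20.0/24
193 hosts -> /24 (254 usable): 192.168.21.0/24
49 hosts -> /26 (62 usable): 192.168.22.0/26
Allocation: 192.168.20.0/24 (200 hosts, 254 usable); 192.168.21.0/24 (193 hosts, 254 usable); 192.168.22.0/26 (49 hosts, 62 usable)


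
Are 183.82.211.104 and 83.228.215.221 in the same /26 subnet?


Mask: 255.255.255.192
183.82.211.104 AND mask = 183.82.211.64
83.228.215.221 AND mask = 83.228.215.192
No, different subnets (183.82.211.64 vs 83.228.215.192)


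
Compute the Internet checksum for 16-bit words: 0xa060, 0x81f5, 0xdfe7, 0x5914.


Sum all words (with carry folding):
+ 0xa060 = 0xa060
+ 0x81f5 = 0x2256
+ 0xdfe7 = 0x023e
+ 0x5914 = 0x5b52
One's complement: ~0x5b52
Checksum = 0xa4ad


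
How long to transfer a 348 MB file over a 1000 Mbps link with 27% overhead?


Effective throughput = 1000 * (1 - 27/100) = 730 Mbps
File size in Mb = 348 * 8 = 2784 Mb
Time = 2784 / 730
Time = 3.8137 seconds


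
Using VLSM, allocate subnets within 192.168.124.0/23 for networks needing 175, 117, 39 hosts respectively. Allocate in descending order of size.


175 hosts -> /24 (254 usable): 192.168.124.0/24
117 hosts -> /25 (126 usable): 192.168.125.0/25
39 hosts -> /26 (62 usable): 192.168.125.128/26
Allocation: 192.168.124.0/24 (175 hosts, 254 usable); 192.168.125.0/25 (117 hosts, 126 usable); 192.168.125.128/26 (39 hosts, 62 usable)


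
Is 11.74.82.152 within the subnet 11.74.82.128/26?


Subnet network: 11.74.82.128
Test IP AND mask: 11.74.82.128
Yes, 11.74.82.152 is in 11.74.82.128/26


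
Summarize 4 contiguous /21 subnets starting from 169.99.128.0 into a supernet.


Original prefix: /21
Number of subnets: 4 = 2^2
New prefix = 21 - 2 = 19
Supernet: 169.99.128.0/19


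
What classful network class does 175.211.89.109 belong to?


First octet: 175
Binary: 10101111
10xxxxxx -> Class B (128-191)
Class B, default mask 255.255.0.0 (/16)


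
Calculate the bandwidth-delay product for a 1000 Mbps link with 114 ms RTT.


BDP = bandwidth * RTT
= 1000 Mbps * 114 ms
= 1000 * 1e6 * 114 / 1000 bits
= 114000000 bits
= 14250000 bytes
= 13916.0156 KB
BDP = 114000000 bits (14250000 bytes)


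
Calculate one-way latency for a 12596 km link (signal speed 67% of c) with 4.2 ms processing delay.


Speed = 0.67 * 3e5 km/s = 201000 km/s
Propagation delay = 12596 / 201000 = 0.0627 s = 62.6667 ms
Processing delay = 4.2 ms
Total one-way latency = 66.8667 ms


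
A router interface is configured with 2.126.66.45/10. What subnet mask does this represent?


/10 means 10 network bits, 22 host bits
Binary: 11111111110000000000000000000000
Mask: 255.192.0.0


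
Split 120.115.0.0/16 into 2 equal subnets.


New prefix = 16 + 1 = 17
Each subnet has 32768 addresses
  120.115.0.0/17
  120.115.128.0/17
Subnets: 120.115.0.0/17, 120.115.128.0/17


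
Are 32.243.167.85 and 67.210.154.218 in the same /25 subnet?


Mask: 255.255.255.128
32.243.167.85 AND mask = 32.243.167.0
67.210.154.218 AND mask = 67.210.154.128
No, different subnets (32.243.167.0 vs 67.210.154.128)


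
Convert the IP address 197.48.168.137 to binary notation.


197 = 11000101
48 = 00110000
168 = 10101000
137 = 10001001
Binary: 11000101.00110000.10101000.10001001


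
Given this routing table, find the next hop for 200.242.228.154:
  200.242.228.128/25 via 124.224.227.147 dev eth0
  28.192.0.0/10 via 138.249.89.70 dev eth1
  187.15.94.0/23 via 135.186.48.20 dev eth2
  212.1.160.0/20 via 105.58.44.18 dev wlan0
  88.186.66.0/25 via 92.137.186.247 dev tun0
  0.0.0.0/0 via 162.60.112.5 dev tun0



Longest prefix match for 200.242.228.154:
  /25 200.242.228.128: MATCH
  /10 28.192.0.0: no
  /23 187.15.94.0: no
  /20 212.1.160.0: no
  /25 88.186.66.0: no
  /0 0.0.0.0: MATCH
Selected: next-hop 124.224.227.147 via eth0 (matched /25)


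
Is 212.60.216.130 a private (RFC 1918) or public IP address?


RFC 1918 private ranges:
  10.0.0.0/8 (10.0.0.0 - 10.255.255.255)
  172.16.0.0/12 (172.16.0.0 - 172.31.255.255)
  192.168.0.0/16 (192.168.0.0 - 192.168.255.255)
Public (not in any RFC 1918 range)


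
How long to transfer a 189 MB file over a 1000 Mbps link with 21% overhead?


Effective throughput = 1000 * (1 - 21/100) = 790 Mbps
File size in Mb = 189 * 8 = 1512 Mb
Time = 1512 / 790
Time = 1.9139 seconds


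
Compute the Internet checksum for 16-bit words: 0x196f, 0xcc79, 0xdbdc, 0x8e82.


Sum all words (with carry folding):
+ 0x196f = 0x196f
+ 0xcc79 = 0xe5e8
+ 0xdbdc = 0xc1c5
+ 0x8e82 = 0x5048
One's complement: ~0x5048
Checksum = 0xafb7


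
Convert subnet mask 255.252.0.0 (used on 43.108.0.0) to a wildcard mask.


Subnet mask: 255.252.0.0
Wildcard = 255.255.255.255 - subnet mask
255 - 255 = 0
255 - 252 = 3
255 - 0 = 255
255 - 0 = 255
Wildcard: 0.3.255.255


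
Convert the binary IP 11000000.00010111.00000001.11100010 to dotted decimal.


11000000 = 192
00010111 = 23
00000001 = 1
11100010 = 226
IP: 192.23.1.226


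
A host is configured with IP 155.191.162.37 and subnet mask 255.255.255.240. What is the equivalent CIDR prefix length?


Binary: 11111111.11111111.11111111.11110000
Count leading 1s
Prefix: /28


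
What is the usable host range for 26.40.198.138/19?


Network: 26.40.192.0
Broadcast: 26.40.223.255
First usable = network + 1
Last usable = broadcast - 1
Range: 26.40.192.1 to 26.40.223.254


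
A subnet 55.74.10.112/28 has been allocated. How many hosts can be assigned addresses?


Host bits = 32 - 28 = 4
Total addresses = 2^4 = 16
Usable = total - 2 (network and broadcast)
Usable hosts: 14


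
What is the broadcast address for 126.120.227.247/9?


Network: 126.0.0.0/9
Host bits = 23
Set all host bits to 1:
Broadcast: 126.127.255.255


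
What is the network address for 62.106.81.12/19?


IP:   00111110.01101010.01010001.00001100
Mask: 11111111.11111111.11100000.00000000
AND operation:
Net:  00111110.01101010.01000000.00000000
Network: 62.106.64.0/19


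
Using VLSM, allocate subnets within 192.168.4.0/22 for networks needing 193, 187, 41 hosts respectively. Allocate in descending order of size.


193 hosts -> /24 (254 usable): 192.168.4.0/24
187 hosts -> /24 (254 usable): 192.168.5.0/24
41 hosts -> /26 (62 usable): 192.168.6.0/26
Allocation: 192.168.4.0/24 (193 hosts, 254 usable); 192.168.5.0/24 (187 hosts, 254 usable); 192.168.6.0/26 (41 hosts, 62 usable)


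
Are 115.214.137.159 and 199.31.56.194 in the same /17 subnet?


Mask: 255.255.128.0
115.214.137.159 AND mask = 115.214.128.0
199.31.56.194 AND mask = 199.31.0.0
No, different subnets (115.214.128.0 vs 199.31.0.0)


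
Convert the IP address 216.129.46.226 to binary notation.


216 = 11011000
129 = 10000001
46 = 00101110
226 = 11100010
Binary: 11011000.10000001.00101110.11100010


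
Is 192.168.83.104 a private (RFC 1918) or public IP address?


RFC 1918 private ranges:
  10.0.0.0/8 (10.0.0.0 - 10.255.255.255)
  172.16.0.0/12 (172.16.0.0 - 172.31.255.255)
  192.168.0.0/16 (192.168.0.0 - 192.168.255.255)
Private (in 192.168.0.0/16)


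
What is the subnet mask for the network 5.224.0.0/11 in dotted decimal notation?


/11 means 11 network bits, 21 host bits
Binary: 11111111111000000000000000000000
Mask: 255.224.0.0


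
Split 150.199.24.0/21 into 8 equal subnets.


New prefix = 21 + 3 = 24
Each subnet has 256 addresses
  150.199.24.0/24
  150.199.25.0/24
  150.199.26.0/24
  150.199.27.0/24
  150.199.28.0/24
  150.199.29.0/24
  150.199.30.0/24
  150.199.31.0/24
Subnets: 150.199.24.0/24, 150.199.25.0/24, 150.199.26.0/24, 150.199.27.0/24, 150.199.28.0/24, 150.199.29.0/24, 150.199.30.0/24, 150.199.31.0/24


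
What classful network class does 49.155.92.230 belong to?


First octet: 49
Binary: 00110001
0xxxxxxx -> Class A (1-126)
Class A, default mask 255.0.0.0 (/8)


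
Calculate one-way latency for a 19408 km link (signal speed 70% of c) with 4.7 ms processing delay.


Speed = 0.7 * 3e5 km/s = 210000 km/s
Propagation delay = 19408 / 210000 = 0.0924 s = 92.419 ms
Processing delay = 4.7 ms
Total one-way latency = 97.119 ms


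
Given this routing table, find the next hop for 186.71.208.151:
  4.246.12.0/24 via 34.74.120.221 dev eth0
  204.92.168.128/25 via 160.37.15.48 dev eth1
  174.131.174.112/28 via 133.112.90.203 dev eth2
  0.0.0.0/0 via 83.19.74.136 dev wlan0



Longest prefix match for 186.71.208.151:
  /24 4.246.12.0: no
  /25 204.92.168.128: no
  /28 174.131.174.112: no
  /0 0.0.0.0: MATCH
Selected: next-hop 83.19.74.136 via wlan0 (matched /0)
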